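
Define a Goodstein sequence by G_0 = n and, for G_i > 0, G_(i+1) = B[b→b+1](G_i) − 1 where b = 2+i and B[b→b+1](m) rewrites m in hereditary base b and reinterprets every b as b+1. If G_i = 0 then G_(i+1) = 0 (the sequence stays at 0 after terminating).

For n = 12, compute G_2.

1065

step 0: 12 = 2^(2 + 1) + 2^2; sub 3 for 2: 3^(3 + 1) + 3^3; = 108; G_1 = 108−1 = 107
step 1: 107 = 3^(3 + 1) + 2·3^2 + 2·3 + 2; sub 4 for 3: 4^(4 + 1) + 2·4^2 + 2·4 + 2; = 1066; G_2 = 1066−1 = 1065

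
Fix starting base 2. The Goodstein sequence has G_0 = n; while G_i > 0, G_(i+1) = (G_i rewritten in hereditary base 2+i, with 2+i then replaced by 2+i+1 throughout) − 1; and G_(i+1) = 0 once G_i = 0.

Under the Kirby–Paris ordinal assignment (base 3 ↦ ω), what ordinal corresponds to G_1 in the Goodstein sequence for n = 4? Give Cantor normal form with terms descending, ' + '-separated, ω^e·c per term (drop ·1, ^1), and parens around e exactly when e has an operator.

G_0=4  [base 2] 2^2  →[2↦3]→  3^3 = 27  −1 ⇒ G_1=26
G_1=26  [base 3] 2·3^2 + 2·3 + 2  →[3↦4]→  2·4^2 + 2·4 + 2 = 42  −1 ⇒ G_2=41

ω^2·2 + ω·2 + 2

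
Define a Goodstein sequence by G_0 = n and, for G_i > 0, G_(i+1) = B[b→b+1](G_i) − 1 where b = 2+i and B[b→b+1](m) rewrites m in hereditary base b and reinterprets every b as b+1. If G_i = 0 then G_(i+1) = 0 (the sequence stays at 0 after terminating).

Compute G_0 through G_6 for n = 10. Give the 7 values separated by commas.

10, 83, 1025, 15625, 279935, 4215754, 84073323

step 0: 10 = 2^(2 + 1) + 2; sub 3 for 2: 3^(3 + 1) + 3; = 84; G_1 = 84−1 = 83
step 1: 83 = 3^(3 + 1) + 2; sub 4 for 3: 4^(4 + 1) + 2; = 1026; G_2 = 1026−1 = 1025
step 2: 1025 = 4^(4 + 1) + 1; sub 5 for 4: 5^(5 + 1) + 1; = 15626; G_3 = 15626−1 = 15625
step 3: 15625 = 5^(5 + 1); sub 6 for 5: 6^(6 + 1); = 279936; G_4 = 279936−1 = 279935
step 4: 279935 = 5·6^6 + 5·6^5 + 5·6^4 + 5·6^3 + 5·6^2 + 5·6 + 5; sub 7 for 6: 5·7^7 + 5·7^5 + 5·7^4 + 5·7^3 + 5·7^2 + 5·7 + 5; = 4215755; G_5 = 4215755−1 = 4215754
step 5: 4215754 = 5·7^7 + 5·7^5 + 5·7^4 + 5·7^3 + 5·7^2 + 5·7 + 4; sub 8 for 7: 5·8^8 + 5·8^5 + 5·8^4 + 5·8^3 + 5·8^2 + 5·8 + 4; = 84073324; G_6 = 84073324−1 = 84073323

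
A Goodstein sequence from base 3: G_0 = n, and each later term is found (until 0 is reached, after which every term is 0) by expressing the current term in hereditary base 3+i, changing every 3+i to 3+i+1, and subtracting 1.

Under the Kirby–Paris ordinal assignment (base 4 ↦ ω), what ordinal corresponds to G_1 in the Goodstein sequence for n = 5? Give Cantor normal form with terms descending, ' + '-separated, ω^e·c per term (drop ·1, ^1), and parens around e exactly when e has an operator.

ω + 1

[0] 5 ≡ 3 + 2 (base 3). Lift 4: 6. −1: 5.
[1] 5 ≡ 4 + 1 (base 4). Lift 5: 6. −1: 5.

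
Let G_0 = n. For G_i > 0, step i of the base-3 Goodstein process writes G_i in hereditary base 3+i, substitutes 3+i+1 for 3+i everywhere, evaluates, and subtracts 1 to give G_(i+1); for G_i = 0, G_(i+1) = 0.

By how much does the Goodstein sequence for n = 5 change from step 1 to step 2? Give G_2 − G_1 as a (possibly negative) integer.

0

i=0: 5 = 3 + 2 (b=3); 3→4: 4 + 2 = 6; 6−1 = 5
i=1: 5 = 4 + 1 (b=4); 4→5: 5 + 1 = 6; 6−1 = 5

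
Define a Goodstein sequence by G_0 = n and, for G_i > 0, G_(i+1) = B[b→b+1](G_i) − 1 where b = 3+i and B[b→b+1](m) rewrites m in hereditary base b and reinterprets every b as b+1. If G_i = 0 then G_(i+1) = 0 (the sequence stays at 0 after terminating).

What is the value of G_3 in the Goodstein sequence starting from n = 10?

base 3: 10 = 3^2 + 1; at 4: 4^2 + 1 = 17; next = 16
base 4: 16 = 4^2; at 5: 5^2 = 25; next = 24
base 5: 24 = 4·5 + 4; at 6: 4·6 + 4 = 28; next = 27
base 6: 27 = 4·6 + 3; at 7: 4·7 + 3 = 31; next = 30

27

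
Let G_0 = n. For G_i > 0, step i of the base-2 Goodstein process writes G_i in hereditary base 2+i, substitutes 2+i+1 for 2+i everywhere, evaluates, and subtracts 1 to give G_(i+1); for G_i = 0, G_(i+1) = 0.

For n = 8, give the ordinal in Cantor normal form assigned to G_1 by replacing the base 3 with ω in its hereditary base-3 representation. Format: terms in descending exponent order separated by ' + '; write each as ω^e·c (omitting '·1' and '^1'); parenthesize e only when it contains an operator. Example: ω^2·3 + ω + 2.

ω^ω·2 + ω^2·2 + ω·2 + 2

step 0: 8 = 2^(2 + 1); sub 3 for 2: 3^(3 + 1); = 81; G_1 = 81−1 = 80
step 1: 80 = 2·3^3 + 2·3^2 + 2·3 + 2; sub 4 for 3: 2·4^4 + 2·4^2 + 2·4 + 2; = 554; G_2 = 554−1 = 553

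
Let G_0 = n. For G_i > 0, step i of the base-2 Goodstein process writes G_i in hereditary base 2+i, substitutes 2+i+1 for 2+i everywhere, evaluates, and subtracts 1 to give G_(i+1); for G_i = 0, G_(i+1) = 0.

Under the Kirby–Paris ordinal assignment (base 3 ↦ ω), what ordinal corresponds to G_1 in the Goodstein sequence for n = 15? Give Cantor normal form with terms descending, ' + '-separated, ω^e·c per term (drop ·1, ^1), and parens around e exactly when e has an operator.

step 0: 15 = 2^(2 + 1) + 2^2 + 2 + 1; sub 3 for 2: 3^(3 + 1) + 3^3 + 3 + 1; = 112; G_1 = 112−1 = 111
step 1: 111 = 3^(3 + 1) + 3^3 + 3; sub 4 for 3: 4^(4 + 1) + 4^4 + 4; = 1284; G_2 = 1284−1 = 1283

ω^(ω + 1) + ω^ω + ω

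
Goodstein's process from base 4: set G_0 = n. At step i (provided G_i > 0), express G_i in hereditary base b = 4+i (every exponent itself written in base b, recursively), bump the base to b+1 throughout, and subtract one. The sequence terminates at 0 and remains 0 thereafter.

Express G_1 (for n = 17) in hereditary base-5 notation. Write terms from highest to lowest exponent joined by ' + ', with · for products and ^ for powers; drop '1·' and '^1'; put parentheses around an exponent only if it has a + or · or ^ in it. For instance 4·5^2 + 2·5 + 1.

5^2

base 4: 17 = 4^2 + 1; at 5: 5^2 + 1 = 26; next = 25
base 5: 25 = 5^2; at 6: 6^2 = 36; next = 35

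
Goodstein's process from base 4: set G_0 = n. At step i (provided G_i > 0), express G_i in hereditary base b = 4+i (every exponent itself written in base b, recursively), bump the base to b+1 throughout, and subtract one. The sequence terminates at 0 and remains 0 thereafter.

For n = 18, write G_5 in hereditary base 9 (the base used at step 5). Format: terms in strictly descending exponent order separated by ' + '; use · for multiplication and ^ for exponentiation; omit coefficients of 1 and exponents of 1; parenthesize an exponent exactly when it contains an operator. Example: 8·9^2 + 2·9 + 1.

[0] 18 ≡ 4^2 + 2 (base 4). Lift 5: 27. −1: 26.
[1] 26 ≡ 5^2 + 1 (base 5). Lift 6: 37. −1: 36.
[2] 36 ≡ 6^2 (base 6). Lift 7: 49. −1: 48.
[3] 48 ≡ 6·7 + 6 (base 7). Lift 8: 54. −1: 53.
[4] 53 ≡ 6·8 + 5 (base 8). Lift 9: 59. −1: 58.
[5] 58 ≡ 6·9 + 4 (base 9). Lift 10: 64. −1: 63.

6·9 + 4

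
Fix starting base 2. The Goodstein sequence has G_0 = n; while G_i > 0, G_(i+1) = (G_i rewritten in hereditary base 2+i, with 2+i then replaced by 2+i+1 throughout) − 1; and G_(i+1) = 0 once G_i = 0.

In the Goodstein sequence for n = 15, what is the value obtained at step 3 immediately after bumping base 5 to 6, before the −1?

15 —HB2→ 2^(2 + 1) + 2^2 + 2 + 1 —bump→ 3^(3 + 1) + 3^3 + 3 + 1 = 112 —(−1)→ 111
111 —HB3→ 3^(3 + 1) + 3^3 + 3 —bump→ 4^(4 + 1) + 4^4 + 4 = 1284 —(−1)→ 1283
1283 —HB4→ 4^(4 + 1) + 4^4 + 3 —bump→ 5^(5 + 1) + 5^5 + 3 = 18753 —(−1)→ 18752
18752 —HB5→ 5^(5 + 1) + 5^5 + 2 —bump→ 6^(6 + 1) + 6^6 + 2 = 326594 —(−1)→ 326593

326594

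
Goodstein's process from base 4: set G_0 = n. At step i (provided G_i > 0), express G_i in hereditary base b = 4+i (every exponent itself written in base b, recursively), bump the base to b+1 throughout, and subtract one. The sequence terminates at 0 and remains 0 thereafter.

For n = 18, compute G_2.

36

step 0: 18 = 4^2 + 2; sub 5 for 4: 5^2 + 2; = 27; G_1 = 27−1 = 26
step 1: 26 = 5^2 + 1; sub 6 for 5: 6^2 + 1; = 37; G_2 = 37−1 = 36
step 2: 36 = 6^2; sub 7 for 6: 7^2; = 49; G_3 = 49−1 = 48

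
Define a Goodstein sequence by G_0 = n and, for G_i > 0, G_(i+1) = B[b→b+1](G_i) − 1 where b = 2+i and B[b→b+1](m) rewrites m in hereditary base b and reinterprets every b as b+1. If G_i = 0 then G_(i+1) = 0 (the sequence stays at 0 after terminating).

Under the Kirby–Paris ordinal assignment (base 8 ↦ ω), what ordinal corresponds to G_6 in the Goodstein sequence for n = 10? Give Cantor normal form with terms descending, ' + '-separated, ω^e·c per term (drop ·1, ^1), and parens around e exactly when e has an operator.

G_0 = 10. HB_2(10) = 2^(2 + 1) + 2. Bump = 84. G_1 = 83.
G_1 = 83. HB_3(83) = 3^(3 + 1) + 2. Bump = 1026. G_2 = 1025.
G_2 = 1025. HB_4(1025) = 4^(4 + 1) + 1. Bump = 15626. G_3 = 15625.
G_3 = 15625. HB_5(15625) = 5^(5 + 1). Bump = 279936. G_4 = 279935.
G_4 = 279935. HB_6(279935) = 5·6^6 + 5·6^5 + 5·6^4 + 5·6^3 + 5·6^2 + 5·6 + 5. Bump = 4215755. G_5 = 4215754.
G_5 = 4215754. HB_7(4215754) = 5·7^7 + 5·7^5 + 5·7^4 + 5·7^3 + 5·7^2 + 5·7 + 4. Bump = 84073324. G_6 = 84073323.
G_6 = 84073323. HB_8(84073323) = 5·8^8 + 5·8^5 + 5·8^4 + 5·8^3 + 5·8^2 + 5·8 + 3. Bump = 1937434593. G_7 = 1937434592.

ω^ω·5 + ω^5·5 + ω^4·5 + ω^3·5 + ω^2·5 + ω·5 + 3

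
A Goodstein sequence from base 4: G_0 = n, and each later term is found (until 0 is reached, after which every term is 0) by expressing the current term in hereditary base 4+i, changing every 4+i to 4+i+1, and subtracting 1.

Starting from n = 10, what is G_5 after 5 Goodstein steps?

13

base 4: 10 = 2·4 + 2; at 5: 2·5 + 2 = 12; next = 11
base 5: 11 = 2·5 + 1; at 6: 2·6 + 1 = 13; next = 12
base 6: 12 = 2·6; at 7: 2·7 = 14; next = 13
base 7: 13 = 7 + 6; at 8: 8 + 6 = 14; next = 13
base 8: 13 = 8 + 5; at 9: 9 + 5 = 14; next = 13
base 9: 13 = 9 + 4; at 10: 10 + 4 = 14; next = 13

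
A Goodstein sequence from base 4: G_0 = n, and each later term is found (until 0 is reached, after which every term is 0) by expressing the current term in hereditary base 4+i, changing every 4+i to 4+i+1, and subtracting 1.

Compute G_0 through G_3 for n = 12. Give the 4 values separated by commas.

12, 14, 15, 16

step 0: 12 = 3·4; sub 5 for 4: 3·5; = 15; G_1 = 15−1 = 14
step 1: 14 = 2·5 + 4; sub 6 for 5: 2·6 + 4; = 16; G_2 = 16−1 = 15
step 2: 15 = 2·6 + 3; sub 7 for 6: 2·7 + 3; = 17; G_3 = 17−1 = 16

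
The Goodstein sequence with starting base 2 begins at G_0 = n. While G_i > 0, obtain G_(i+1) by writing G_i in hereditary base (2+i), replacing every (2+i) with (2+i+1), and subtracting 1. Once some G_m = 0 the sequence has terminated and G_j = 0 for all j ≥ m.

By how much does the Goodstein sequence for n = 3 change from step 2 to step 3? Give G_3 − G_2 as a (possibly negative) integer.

G_0 = 3. HB_2(3) = 2 + 1. Bump = 4. G_1 = 3.
G_1 = 3. HB_3(3) = 3. Bump = 4. G_2 = 3.
G_2 = 3. HB_4(3) = 3. Bump = 3. G_3 = 2.

-1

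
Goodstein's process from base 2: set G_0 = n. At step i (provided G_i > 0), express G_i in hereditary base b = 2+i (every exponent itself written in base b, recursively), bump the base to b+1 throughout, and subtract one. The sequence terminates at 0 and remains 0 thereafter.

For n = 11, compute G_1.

G_0 = 11. HB_2(11) = 2^(2 + 1) + 2 + 1. Bump = 85. G_1 = 84.
G_1 = 84. HB_3(84) = 3^(3 + 1) + 3. Bump = 1028. G_2 = 1027.

84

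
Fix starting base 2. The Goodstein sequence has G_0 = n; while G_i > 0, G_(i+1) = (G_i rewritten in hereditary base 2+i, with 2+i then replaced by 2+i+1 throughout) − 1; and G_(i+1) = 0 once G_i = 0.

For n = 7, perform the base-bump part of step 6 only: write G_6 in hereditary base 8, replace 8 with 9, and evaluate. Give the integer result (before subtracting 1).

37665880

i=0: 7 = 2^2 + 2 + 1 (b=2); 2→3: 3^3 + 3 + 1 = 31; 31−1 = 30
i=1: 30 = 3^3 + 3 (b=3); 3→4: 4^4 + 4 = 260; 260−1 = 259
i=2: 259 = 4^4 + 3 (b=4); 4→5: 5^5 + 3 = 3128; 3128−1 = 3127
i=3: 3127 = 5^5 + 2 (b=5); 5→6: 6^6 + 2 = 46658; 46658−1 = 46657
i=4: 46657 = 6^6 + 1 (b=6); 6→7: 7^7 + 1 = 823544; 823544−1 = 823543
i=5: 823543 = 7^7 (b=7); 7→8: 8^8 = 16777216; 16777216−1 = 16777215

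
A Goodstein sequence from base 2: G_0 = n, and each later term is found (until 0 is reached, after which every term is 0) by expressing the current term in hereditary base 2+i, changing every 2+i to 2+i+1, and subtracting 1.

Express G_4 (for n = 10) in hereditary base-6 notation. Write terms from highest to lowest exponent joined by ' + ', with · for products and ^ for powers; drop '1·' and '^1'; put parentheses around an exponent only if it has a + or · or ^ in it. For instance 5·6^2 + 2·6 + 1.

[0] 10 ≡ 2^(2 + 1) + 2 (base 2). Lift 3: 84. −1: 83.
[1] 83 ≡ 3^(3 + 1) + 2 (base 3). Lift 4: 1026. −1: 1025.
[2] 1025 ≡ 4^(4 + 1) + 1 (base 4). Lift 5: 15626. −1: 15625.
[3] 15625 ≡ 5^(5 + 1) (base 5). Lift 6: 279936. −1: 279935.
[4] 279935 ≡ 5·6^6 + 5·6^5 + 5·6^4 + 5·6^3 + 5·6^2 + 5·6 + 5 (base 6). Lift 7: 4215755. −1: 4215754.

5·6^6 + 5·6^5 + 5·6^4 + 5·6^3 + 5·6^2 + 5·6 + 5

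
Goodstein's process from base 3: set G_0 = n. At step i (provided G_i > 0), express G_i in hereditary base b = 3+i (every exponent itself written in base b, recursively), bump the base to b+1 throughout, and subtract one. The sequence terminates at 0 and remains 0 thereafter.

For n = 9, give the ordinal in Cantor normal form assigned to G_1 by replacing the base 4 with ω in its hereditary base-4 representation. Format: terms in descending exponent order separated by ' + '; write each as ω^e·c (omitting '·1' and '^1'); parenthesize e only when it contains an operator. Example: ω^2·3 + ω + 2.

ω·3 + 3

G_0 = 9. HB_3(9) = 3^2. Bump = 16. G_1 = 15.
G_1 = 15. HB_4(15) = 3·4 + 3. Bump = 18. G_2 = 17.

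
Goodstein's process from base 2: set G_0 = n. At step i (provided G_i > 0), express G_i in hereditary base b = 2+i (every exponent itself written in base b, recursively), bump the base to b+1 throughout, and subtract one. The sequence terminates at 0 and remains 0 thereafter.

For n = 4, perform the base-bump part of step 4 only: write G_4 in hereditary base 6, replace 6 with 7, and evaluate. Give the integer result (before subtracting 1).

[0] 4 ≡ 2^2 (base 2). Lift 3: 27. −1: 26.
[1] 26 ≡ 2·3^2 + 2·3 + 2 (base 3). Lift 4: 42. −1: 41.
[2] 41 ≡ 2·4^2 + 2·4 + 1 (base 4). Lift 5: 61. −1: 60.
[3] 60 ≡ 2·5^2 + 2·5 (base 5). Lift 6: 84. −1: 83.

110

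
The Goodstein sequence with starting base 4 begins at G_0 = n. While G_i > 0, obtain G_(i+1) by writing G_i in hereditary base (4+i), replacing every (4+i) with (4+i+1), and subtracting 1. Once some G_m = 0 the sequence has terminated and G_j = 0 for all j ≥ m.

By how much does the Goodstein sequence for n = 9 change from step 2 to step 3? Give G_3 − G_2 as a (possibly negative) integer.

G_0 = 9. HB_4(9) = 2·4 + 1. Bump = 11. G_1 = 10.
G_1 = 10. HB_5(10) = 2·5. Bump = 12. G_2 = 11.
G_2 = 11. HB_6(11) = 6 + 5. Bump = 12. G_3 = 11.

0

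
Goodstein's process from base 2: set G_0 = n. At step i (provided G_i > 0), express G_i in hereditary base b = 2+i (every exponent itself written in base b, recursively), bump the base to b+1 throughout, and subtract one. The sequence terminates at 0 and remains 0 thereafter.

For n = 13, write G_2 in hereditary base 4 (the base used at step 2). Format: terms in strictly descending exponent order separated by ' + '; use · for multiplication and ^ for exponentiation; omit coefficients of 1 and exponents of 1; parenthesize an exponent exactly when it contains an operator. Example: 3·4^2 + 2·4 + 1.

base 2: 13 = 2^(2 + 1) + 2^2 + 1; at 3: 3^(3 + 1) + 3^3 + 1 = 109; next = 108
base 3: 108 = 3^(3 + 1) + 3^3; at 4: 4^(4 + 1) + 4^4 = 1280; next = 1279

4^(4 + 1) + 3·4^3 + 3·4^2 + 3·4 + 3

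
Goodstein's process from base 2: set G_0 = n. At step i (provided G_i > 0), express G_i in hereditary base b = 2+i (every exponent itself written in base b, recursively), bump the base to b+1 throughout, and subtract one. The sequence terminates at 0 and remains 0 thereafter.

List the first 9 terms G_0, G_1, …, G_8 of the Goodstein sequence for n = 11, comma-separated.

11 —HB2→ 2^(2 + 1) + 2 + 1 —bump→ 3^(3 + 1) + 3 + 1 = 85 —(−1)→ 84
84 —HB3→ 3^(3 + 1) + 3 —bump→ 4^(4 + 1) + 4 = 1028 —(−1)→ 1027
1027 —HB4→ 4^(4 + 1) + 3 —bump→ 5^(5 + 1) + 3 = 15628 —(−1)→ 15627
15627 —HB5→ 5^(5 + 1) + 2 —bump→ 6^(6 + 1) + 2 = 279938 —(−1)→ 279937
279937 —HB6→ 6^(6 + 1) + 1 —bump→ 7^(7 + 1) + 1 = 5764802 —(−1)→ 5764801
5764801 —HB7→ 7^(7 + 1) —bump→ 8^(8 + 1) = 134217728 —(−1)→ 134217727
134217727 —HB8→ 7·8^8 + 7·8^7 + 7·8^6 + 7·8^5 + 7·8^4 + 7·8^3 + 7·8^2 + 7·8 + 7 —bump→ 7·9^9 + 7·9^7 + 7·9^6 + 7·9^5 + 7·9^4 + 7·9^3 + 7·9^2 + 7·9 + 7 = 2749609303 —(−1)→ 2749609302
2749609302 —HB9→ 7·9^9 + 7·9^7 + 7·9^6 + 7·9^5 + 7·9^4 + 7·9^3 + 7·9^2 + 7·9 + 6 —bump→ 7·10^10 + 7·10^7 + 7·10^6 + 7·10^5 + 7·10^4 + 7·10^3 + 7·10^2 + 7·10 + 6 = 70077777776 —(−1)→ 70077777775

11, 84, 1027, 15627, 279937, 5764801, 134217727, 2749609302, 70077777775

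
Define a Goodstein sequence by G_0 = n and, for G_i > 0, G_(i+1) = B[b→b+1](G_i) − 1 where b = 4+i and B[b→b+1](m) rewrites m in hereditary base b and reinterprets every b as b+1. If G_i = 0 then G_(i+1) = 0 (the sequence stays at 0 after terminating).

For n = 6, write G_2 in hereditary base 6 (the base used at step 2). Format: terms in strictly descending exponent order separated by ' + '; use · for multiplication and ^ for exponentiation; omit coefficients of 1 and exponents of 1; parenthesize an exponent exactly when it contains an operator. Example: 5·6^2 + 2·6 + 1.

6

(0) 6|_4 = 4 + 2 ↦ 5 + 2|_5 = 7 ⇒ 6
(1) 6|_5 = 5 + 1 ↦ 6 + 1|_6 = 7 ⇒ 6
(2) 6|_6 = 6 ↦ 7|_7 = 7 ⇒ 6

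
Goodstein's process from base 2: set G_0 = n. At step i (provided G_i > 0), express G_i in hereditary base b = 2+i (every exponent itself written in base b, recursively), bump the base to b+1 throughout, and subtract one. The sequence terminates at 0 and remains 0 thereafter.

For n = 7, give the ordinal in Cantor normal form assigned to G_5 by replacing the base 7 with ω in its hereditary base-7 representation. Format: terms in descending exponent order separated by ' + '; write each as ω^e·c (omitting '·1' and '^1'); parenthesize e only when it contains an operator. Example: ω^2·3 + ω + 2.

G_0 = 7. HB_2(7) = 2^2 + 2 + 1. Bump = 31. G_1 = 30.
G_1 = 30. HB_3(30) = 3^3 + 3. Bump = 260. G_2 = 259.
G_2 = 259. HB_4(259) = 4^4 + 3. Bump = 3128. G_3 = 3127.
G_3 = 3127. HB_5(3127) = 5^5 + 2. Bump = 46658. G_4 = 46657.
G_4 = 46657. HB_6(46657) = 6^6 + 1. Bump = 823544. G_5 = 823543.
G_5 = 823543. HB_7(823543) = 7^7. Bump = 16777216. G_6 = 16777215.

ω^ω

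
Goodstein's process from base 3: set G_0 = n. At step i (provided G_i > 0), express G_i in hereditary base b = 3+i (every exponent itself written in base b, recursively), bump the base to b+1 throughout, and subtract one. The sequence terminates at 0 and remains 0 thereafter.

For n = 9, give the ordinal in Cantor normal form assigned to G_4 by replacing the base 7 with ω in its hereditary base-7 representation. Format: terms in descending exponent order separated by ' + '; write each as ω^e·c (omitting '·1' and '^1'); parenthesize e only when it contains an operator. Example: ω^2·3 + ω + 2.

base 3: 9 = 3^2; at 4: 4^2 = 16; next = 15
base 4: 15 = 3·4 + 3; at 5: 3·5 + 3 = 18; next = 17
base 5: 17 = 3·5 + 2; at 6: 3·6 + 2 = 20; next = 19
base 6: 19 = 3·6 + 1; at 7: 3·7 + 1 = 22; next = 21
base 7: 21 = 3·7; at 8: 3·8 = 24; next = 23

ω·3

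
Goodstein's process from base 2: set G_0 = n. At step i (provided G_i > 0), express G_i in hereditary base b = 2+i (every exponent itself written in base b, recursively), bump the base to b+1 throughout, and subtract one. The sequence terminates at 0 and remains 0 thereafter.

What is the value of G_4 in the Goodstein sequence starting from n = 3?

[0] 3 ≡ 2 + 1 (base 2). Lift 3: 4. −1: 3.
[1] 3 ≡ 3 (base 3). Lift 4: 4. −1: 3.
[2] 3 ≡ 3 (base 4). Lift 5: 3. −1: 2.
[3] 2 ≡ 2 (base 5). Lift 6: 2. −1: 1.
[4] 1 ≡ 1 (base 6). Lift 7: 1. −1: 0.

1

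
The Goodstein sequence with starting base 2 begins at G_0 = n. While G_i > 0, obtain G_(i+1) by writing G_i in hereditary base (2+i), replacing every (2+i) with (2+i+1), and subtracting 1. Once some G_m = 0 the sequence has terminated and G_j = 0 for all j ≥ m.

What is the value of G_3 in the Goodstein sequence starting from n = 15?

[0] 15 ≡ 2^(2 + 1) + 2^2 + 2 + 1 (base 2). Lift 3: 112. −1: 111.
[1] 111 ≡ 3^(3 + 1) + 3^3 + 3 (base 3). Lift 4: 1284. −1: 1283.
[2] 1283 ≡ 4^(4 + 1) + 4^4 + 3 (base 4). Lift 5: 18753. −1: 18752.
[3] 18752 ≡ 5^(5 + 1) + 5^5 + 2 (base 5). Lift 6: 326594. −1: 326593.

18752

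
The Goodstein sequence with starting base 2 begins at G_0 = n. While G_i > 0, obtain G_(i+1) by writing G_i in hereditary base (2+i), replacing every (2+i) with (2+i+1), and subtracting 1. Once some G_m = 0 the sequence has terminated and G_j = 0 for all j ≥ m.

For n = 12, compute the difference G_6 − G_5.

step 0: 12 = 2^(2 + 1) + 2^2; sub 3 for 2: 3^(3 + 1) + 3^3; = 108; G_1 = 108−1 = 107
step 1: 107 = 3^(3 + 1) + 2·3^2 + 2·3 + 2; sub 4 for 3: 4^(4 + 1) + 2·4^2 + 2·4 + 2; = 1066; G_2 = 1066−1 = 1065
step 2: 1065 = 4^(4 + 1) + 2·4^2 + 2·4 + 1; sub 5 for 4: 5^(5 + 1) + 2·5^2 + 2·5 + 1; = 15686; G_3 = 15686−1 = 15685
step 3: 15685 = 5^(5 + 1) + 2·5^2 + 2·5; sub 6 for 5: 6^(6 + 1) + 2·6^2 + 2·6; = 280020; G_4 = 280020−1 = 280019
step 4: 280019 = 6^(6 + 1) + 2·6^2 + 6 + 5; sub 7 for 6: 7^(7 + 1) + 2·7^2 + 7 + 5; = 5764911; G_5 = 5764911−1 = 5764910
step 5: 5764910 = 7^(7 + 1) + 2·7^2 + 7 + 4; sub 8 for 7: 8^(8 + 1) + 2·8^2 + 8 + 4; = 134217868; G_6 = 134217868−1 = 134217867

128452957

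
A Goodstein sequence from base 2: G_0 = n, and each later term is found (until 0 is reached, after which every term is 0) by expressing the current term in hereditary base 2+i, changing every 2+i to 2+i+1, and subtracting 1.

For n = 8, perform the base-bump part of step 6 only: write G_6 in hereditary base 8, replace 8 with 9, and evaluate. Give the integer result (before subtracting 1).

774841152

(0) 8|_2 = 2^(2 + 1) ↦ 3^(3 + 1)|_3 = 81 ⇒ 80
(1) 80|_3 = 2·3^3 + 2·3^2 + 2·3 + 2 ↦ 2·4^4 + 2·4^2 + 2·4 + 2|_4 = 554 ⇒ 553
(2) 553|_4 = 2·4^4 + 2·4^2 + 2·4 + 1 ↦ 2·5^5 + 2·5^2 + 2·5 + 1|_5 = 6311 ⇒ 6310
(3) 6310|_5 = 2·5^5 + 2·5^2 + 2·5 ↦ 2·6^6 + 2·6^2 + 2·6|_6 = 93396 ⇒ 93395
(4) 93395|_6 = 2·6^6 + 2·6^2 + 6 + 5 ↦ 2·7^7 + 2·7^2 + 7 + 5|_7 = 1647196 ⇒ 1647195
(5) 1647195|_7 = 2·7^7 + 2·7^2 + 7 + 4 ↦ 2·8^8 + 2·8^2 + 8 + 4|_8 = 33554572 ⇒ 33554571
(6) 33554571|_8 = 2·8^8 + 2·8^2 + 8 + 3 ↦ 2·9^9 + 2·9^2 + 9 + 3|_9 = 774841152 ⇒ 774841151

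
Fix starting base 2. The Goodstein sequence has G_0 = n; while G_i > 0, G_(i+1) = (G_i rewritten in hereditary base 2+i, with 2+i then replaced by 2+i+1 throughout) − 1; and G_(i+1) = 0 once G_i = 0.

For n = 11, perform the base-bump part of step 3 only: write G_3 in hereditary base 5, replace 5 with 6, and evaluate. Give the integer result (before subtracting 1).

base 2: 11 = 2^(2 + 1) + 2 + 1; at 3: 3^(3 + 1) + 3 + 1 = 85; next = 84
base 3: 84 = 3^(3 + 1) + 3; at 4: 4^(4 + 1) + 4 = 1028; next = 1027
base 4: 1027 = 4^(4 + 1) + 3; at 5: 5^(5 + 1) + 3 = 15628; next = 15627

279938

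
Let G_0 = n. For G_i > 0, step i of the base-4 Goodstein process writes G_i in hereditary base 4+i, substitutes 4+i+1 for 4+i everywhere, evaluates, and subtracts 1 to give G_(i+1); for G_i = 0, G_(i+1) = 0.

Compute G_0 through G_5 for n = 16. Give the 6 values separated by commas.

i=0: 16 = 4^2 (b=4); 4→5: 5^2 = 25; 25−1 = 24
i=1: 24 = 4·5 + 4 (b=5); 5→6: 4·6 + 4 = 28; 28−1 = 27
i=2: 27 = 4·6 + 3 (b=6); 6→7: 4·7 + 3 = 31; 31−1 = 30
i=3: 30 = 4·7 + 2 (b=7); 7→8: 4·8 + 2 = 34; 34−1 = 33
i=4: 33 = 4·8 + 1 (b=8); 8→9: 4·9 + 1 = 37; 37−1 = 36

16, 24, 27, 30, 33, 36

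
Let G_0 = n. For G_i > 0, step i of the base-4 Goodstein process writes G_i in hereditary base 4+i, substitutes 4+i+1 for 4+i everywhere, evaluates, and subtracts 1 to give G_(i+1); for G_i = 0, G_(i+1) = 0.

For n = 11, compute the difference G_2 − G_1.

1

11 —HB4→ 2·4 + 3 —bump→ 2·5 + 3 = 13 —(−1)→ 12
12 —HB5→ 2·5 + 2 —bump→ 2·6 + 2 = 14 —(−1)→ 13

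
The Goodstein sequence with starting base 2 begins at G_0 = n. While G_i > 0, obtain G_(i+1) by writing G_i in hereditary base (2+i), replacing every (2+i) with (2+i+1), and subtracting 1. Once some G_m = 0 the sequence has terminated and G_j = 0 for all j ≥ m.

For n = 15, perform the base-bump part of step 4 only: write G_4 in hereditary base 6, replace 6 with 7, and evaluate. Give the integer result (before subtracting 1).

6588345

G_0=15  [base 2] 2^(2 + 1) + 2^2 + 2 + 1  →[2↦3]→  3^(3 + 1) + 3^3 + 3 + 1 = 112  −1 ⇒ G_1=111
G_1=111  [base 3] 3^(3 + 1) + 3^3 + 3  →[3↦4]→  4^(4 + 1) + 4^4 + 4 = 1284  −1 ⇒ G_2=1283
G_2=1283  [base 4] 4^(4 + 1) + 4^4 + 3  →[4↦5]→  5^(5 + 1) + 5^5 + 3 = 18753  −1 ⇒ G_3=18752
G_3=18752  [base 5] 5^(5 + 1) + 5^5 + 2  →[5↦6]→  6^(6 + 1) + 6^6 + 2 = 326594  −1 ⇒ G_4=326593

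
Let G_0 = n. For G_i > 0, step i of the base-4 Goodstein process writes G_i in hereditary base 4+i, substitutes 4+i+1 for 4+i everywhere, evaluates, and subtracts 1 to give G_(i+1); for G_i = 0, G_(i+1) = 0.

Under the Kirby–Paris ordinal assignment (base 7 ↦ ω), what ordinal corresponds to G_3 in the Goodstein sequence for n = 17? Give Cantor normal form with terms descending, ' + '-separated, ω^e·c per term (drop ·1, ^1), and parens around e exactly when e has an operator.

ω·5 + 4

G_0=17  [base 4] 4^2 + 1  →[4↦5]→  5^2 + 1 = 26  −1 ⇒ G_1=25
G_1=25  [base 5] 5^2  →[5↦6]→  6^2 = 36  −1 ⇒ G_2=35
G_2=35  [base 6] 5·6 + 5  →[6↦7]→  5·7 + 5 = 40  −1 ⇒ G_3=39
G_3=39  [base 7] 5·7 + 4  →[7↦8]→  5·8 + 4 = 44  −1 ⇒ G_4=43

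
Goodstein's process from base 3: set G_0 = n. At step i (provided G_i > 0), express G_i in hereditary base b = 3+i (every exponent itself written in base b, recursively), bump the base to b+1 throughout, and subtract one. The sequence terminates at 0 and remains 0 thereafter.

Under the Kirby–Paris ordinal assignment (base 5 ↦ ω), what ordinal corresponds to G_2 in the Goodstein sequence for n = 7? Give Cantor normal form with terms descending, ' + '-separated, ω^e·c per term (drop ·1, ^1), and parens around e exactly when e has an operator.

ω + 4

G_0=7  [base 3] 2·3 + 1  →[3↦4]→  2·4 + 1 = 9  −1 ⇒ G_1=8
G_1=8  [base 4] 2·4  →[4↦5]→  2·5 = 10  −1 ⇒ G_2=9
G_2=9  [base 5] 5 + 4  →[5↦6]→  6 + 4 = 10  −1 ⇒ G_3=9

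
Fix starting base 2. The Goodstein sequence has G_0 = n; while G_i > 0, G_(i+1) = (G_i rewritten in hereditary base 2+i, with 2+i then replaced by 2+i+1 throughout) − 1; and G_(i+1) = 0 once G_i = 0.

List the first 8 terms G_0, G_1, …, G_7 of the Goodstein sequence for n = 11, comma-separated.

G_0 = 11. HB_2(11) = 2^(2 + 1) + 2 + 1. Bump = 85. G_1 = 84.
G_1 = 84. HB_3(84) = 3^(3 + 1) + 3. Bump = 1028. G_2 = 1027.
G_2 = 1027. HB_4(1027) = 4^(4 + 1) + 3. Bump = 15628. G_3 = 15627.
G_3 = 15627. HB_5(15627) = 5^(5 + 1) + 2. Bump = 279938. G_4 = 279937.
G_4 = 279937. HB_6(279937) = 6^(6 + 1) + 1. Bump = 5764802. G_5 = 5764801.
G_5 = 5764801. HB_7(5764801) = 7^(7 + 1). Bump = 134217728. G_6 = 134217727.
G_6 = 134217727. HB_8(134217727) = 7·8^8 + 7·8^7 + 7·8^6 + 7·8^5 + 7·8^4 + 7·8^3 + 7·8^2 + 7·8 + 7. Bump = 2749609303. G_7 = 2749609302.

11, 84, 1027, 15627, 279937, 5764801, 134217727, 2749609302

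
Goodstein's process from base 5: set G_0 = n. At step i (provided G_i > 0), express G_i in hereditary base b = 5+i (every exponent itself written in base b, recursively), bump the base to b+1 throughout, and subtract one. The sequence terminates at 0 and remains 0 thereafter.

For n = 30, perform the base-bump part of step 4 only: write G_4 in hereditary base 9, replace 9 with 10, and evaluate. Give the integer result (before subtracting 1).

[0] 30 ≡ 5^2 + 5 (base 5). Lift 6: 42. −1: 41.
[1] 41 ≡ 6^2 + 5 (base 6). Lift 7: 54. −1: 53.
[2] 53 ≡ 7^2 + 4 (base 7). Lift 8: 68. −1: 67.
[3] 67 ≡ 8^2 + 3 (base 8). Lift 9: 84. −1: 83.
[4] 83 ≡ 9^2 + 2 (base 9). Lift 10: 102. −1: 101.

102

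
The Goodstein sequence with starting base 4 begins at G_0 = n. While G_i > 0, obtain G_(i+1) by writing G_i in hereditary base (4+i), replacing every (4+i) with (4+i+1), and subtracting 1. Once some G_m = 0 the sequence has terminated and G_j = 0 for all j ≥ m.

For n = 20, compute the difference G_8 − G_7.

G_0 = 20. HB_4(20) = 4^2 + 4. Bump = 30. G_1 = 29.
G_1 = 29. HB_5(29) = 5^2 + 4. Bump = 40. G_2 = 39.
G_2 = 39. HB_6(39) = 6^2 + 3. Bump = 52. G_3 = 51.
G_3 = 51. HB_7(51) = 7^2 + 2. Bump = 66. G_4 = 65.
G_4 = 65. HB_8(65) = 8^2 + 1. Bump = 82. G_5 = 81.
G_5 = 81. HB_9(81) = 9^2. Bump = 100. G_6 = 99.
G_6 = 99. HB_10(99) = 9·10 + 9. Bump = 108. G_7 = 107.
G_7 = 107. HB_11(107) = 9·11 + 8. Bump = 116. G_8 = 115.

8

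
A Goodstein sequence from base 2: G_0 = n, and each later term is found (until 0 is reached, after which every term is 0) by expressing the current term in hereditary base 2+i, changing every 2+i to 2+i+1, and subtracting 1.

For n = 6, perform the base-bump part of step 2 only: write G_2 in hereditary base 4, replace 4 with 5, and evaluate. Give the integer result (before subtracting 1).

3126

(0) 6|_2 = 2^2 + 2 ↦ 3^3 + 3|_3 = 30 ⇒ 29
(1) 29|_3 = 3^3 + 2 ↦ 4^4 + 2|_4 = 258 ⇒ 257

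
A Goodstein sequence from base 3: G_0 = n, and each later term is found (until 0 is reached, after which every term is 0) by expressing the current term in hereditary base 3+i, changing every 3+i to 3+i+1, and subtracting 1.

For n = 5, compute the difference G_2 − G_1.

0

base 3: 5 = 3 + 2; at 4: 4 + 2 = 6; next = 5
base 4: 5 = 4 + 1; at 5: 5 + 1 = 6; next = 5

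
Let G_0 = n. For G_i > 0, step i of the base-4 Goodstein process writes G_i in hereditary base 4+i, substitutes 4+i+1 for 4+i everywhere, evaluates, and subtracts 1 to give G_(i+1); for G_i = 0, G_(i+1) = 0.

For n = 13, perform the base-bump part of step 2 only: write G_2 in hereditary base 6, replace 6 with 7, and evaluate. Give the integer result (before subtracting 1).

19

13 —HB4→ 3·4 + 1 —bump→ 3·5 + 1 = 16 —(−1)→ 15
15 —HB5→ 3·5 —bump→ 3·6 = 18 —(−1)→ 17
17 —HB6→ 2·6 + 5 —bump→ 2·7 + 5 = 19 —(−1)→ 18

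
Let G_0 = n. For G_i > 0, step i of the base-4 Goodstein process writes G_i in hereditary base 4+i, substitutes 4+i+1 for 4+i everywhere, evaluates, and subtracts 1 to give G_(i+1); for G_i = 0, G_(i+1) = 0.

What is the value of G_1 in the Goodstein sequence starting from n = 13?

15

G_0 = 13. HB_4(13) = 3·4 + 1. Bump = 16. G_1 = 15.
G_1 = 15. HB_5(15) = 3·5. Bump = 18. G_2 = 17.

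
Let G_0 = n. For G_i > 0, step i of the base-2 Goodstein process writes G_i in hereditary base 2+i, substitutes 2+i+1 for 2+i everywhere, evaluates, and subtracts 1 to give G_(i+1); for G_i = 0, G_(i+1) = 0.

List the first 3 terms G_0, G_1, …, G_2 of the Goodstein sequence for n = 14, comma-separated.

i=0: 14 = 2^(2 + 1) + 2^2 + 2 (b=2); 2→3: 3^(3 + 1) + 3^3 + 3 = 111; 111−1 = 110
i=1: 110 = 3^(3 + 1) + 3^3 + 2 (b=3); 3→4: 4^(4 + 1) + 4^4 + 2 = 1282; 1282−1 = 1281

14, 110, 1281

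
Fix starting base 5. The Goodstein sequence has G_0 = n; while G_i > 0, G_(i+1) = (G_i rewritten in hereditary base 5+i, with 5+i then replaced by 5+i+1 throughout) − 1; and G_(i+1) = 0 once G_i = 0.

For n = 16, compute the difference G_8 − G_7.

1

base 5: 16 = 3·5 + 1; at 6: 3·6 + 1 = 19; next = 18
base 6: 18 = 3·6; at 7: 3·7 = 21; next = 20
base 7: 20 = 2·7 + 6; at 8: 2·8 + 6 = 22; next = 21
base 8: 21 = 2·8 + 5; at 9: 2·9 + 5 = 23; next = 22
base 9: 22 = 2·9 + 4; at 10: 2·10 + 4 = 24; next = 23
base 10: 23 = 2·10 + 3; at 11: 2·11 + 3 = 25; next = 24
base 11: 24 = 2·11 + 2; at 12: 2·12 + 2 = 26; next = 25
base 12: 25 = 2·12 + 1; at 13: 2·13 + 1 = 27; next = 26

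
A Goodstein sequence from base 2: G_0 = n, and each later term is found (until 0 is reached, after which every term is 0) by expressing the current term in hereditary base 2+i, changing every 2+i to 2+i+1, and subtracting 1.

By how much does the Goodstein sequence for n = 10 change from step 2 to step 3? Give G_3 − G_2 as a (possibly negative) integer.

14600

i=0: 10 = 2^(2 + 1) + 2 (b=2); 2→3: 3^(3 + 1) + 3 = 84; 84−1 = 83
i=1: 83 = 3^(3 + 1) + 2 (b=3); 3→4: 4^(4 + 1) + 2 = 1026; 1026−1 = 1025
i=2: 1025 = 4^(4 + 1) + 1 (b=4); 4→5: 5^(5 + 1) + 1 = 15626; 15626−1 = 15625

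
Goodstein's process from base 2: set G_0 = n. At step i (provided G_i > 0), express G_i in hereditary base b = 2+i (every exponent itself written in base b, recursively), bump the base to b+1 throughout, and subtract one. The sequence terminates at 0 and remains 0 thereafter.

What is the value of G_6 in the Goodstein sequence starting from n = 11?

134217727

11 —HB2→ 2^(2 + 1) + 2 + 1 —bump→ 3^(3 + 1) + 3 + 1 = 85 —(−1)→ 84
84 —HB3→ 3^(3 + 1) + 3 —bump→ 4^(4 + 1) + 4 = 1028 —(−1)→ 1027
1027 —HB4→ 4^(4 + 1) + 3 —bump→ 5^(5 + 1) + 3 = 15628 —(−1)→ 15627
15627 —HB5→ 5^(5 + 1) + 2 —bump→ 6^(6 + 1) + 2 = 279938 —(−1)→ 279937
279937 —HB6→ 6^(6 + 1) + 1 —bump→ 7^(7 + 1) + 1 = 5764802 —(−1)→ 5764801
5764801 —HB7→ 7^(7 + 1) —bump→ 8^(8 + 1) = 134217728 —(−1)→ 134217727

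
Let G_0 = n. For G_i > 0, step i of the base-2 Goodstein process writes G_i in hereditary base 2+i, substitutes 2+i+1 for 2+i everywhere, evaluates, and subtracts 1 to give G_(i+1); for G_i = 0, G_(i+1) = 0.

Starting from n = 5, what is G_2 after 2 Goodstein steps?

255

G_0=5  [base 2] 2^2 + 1  →[2↦3]→  3^3 + 1 = 28  −1 ⇒ G_1=27
G_1=27  [base 3] 3^3  →[3↦4]→  4^4 = 256  −1 ⇒ G_2=255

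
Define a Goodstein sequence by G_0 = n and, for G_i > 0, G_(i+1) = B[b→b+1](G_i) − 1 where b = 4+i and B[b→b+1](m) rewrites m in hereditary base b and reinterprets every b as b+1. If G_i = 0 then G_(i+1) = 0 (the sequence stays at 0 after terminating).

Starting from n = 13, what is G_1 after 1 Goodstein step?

15

[0] 13 ≡ 3·4 + 1 (base 4). Lift 5: 16. −1: 15.
[1] 15 ≡ 3·5 (base 5). Lift 6: 18. −1: 17.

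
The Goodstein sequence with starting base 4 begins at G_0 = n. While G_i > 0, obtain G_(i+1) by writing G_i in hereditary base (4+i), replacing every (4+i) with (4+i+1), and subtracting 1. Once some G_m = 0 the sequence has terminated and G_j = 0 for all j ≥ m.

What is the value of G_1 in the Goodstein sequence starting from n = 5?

5

[0] 5 ≡ 4 + 1 (base 4). Lift 5: 6. −1: 5.
[1] 5 ≡ 5 (base 5). Lift 6: 6. −1: 5.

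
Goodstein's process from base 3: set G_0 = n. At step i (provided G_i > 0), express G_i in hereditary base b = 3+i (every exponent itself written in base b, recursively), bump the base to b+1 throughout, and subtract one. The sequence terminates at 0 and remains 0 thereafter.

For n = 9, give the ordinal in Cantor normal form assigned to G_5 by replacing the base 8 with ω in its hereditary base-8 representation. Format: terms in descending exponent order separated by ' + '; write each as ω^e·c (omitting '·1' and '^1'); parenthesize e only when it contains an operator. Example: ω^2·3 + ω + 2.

[0] 9 ≡ 3^2 (base 3). Lift 4: 16. −1: 15.
[1] 15 ≡ 3·4 + 3 (base 4). Lift 5: 18. −1: 17.
[2] 17 ≡ 3·5 + 2 (base 5). Lift 6: 20. −1: 19.
[3] 19 ≡ 3·6 + 1 (base 6). Lift 7: 22. −1: 21.
[4] 21 ≡ 3·7 (base 7). Lift 8: 24. −1: 23.
[5] 23 ≡ 2·8 + 7 (base 8). Lift 9: 25. −1: 24.

ω·2 + 7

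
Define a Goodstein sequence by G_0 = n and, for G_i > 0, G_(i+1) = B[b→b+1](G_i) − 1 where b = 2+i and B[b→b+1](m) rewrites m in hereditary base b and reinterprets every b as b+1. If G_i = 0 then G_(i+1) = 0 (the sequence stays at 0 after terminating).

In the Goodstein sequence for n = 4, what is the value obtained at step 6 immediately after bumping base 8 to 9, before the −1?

174

base 2: 4 = 2^2; at 3: 3^3 = 27; next = 26
base 3: 26 = 2·3^2 + 2·3 + 2; at 4: 2·4^2 + 2·4 + 2 = 42; next = 41
base 4: 41 = 2·4^2 + 2·4 + 1; at 5: 2·5^2 + 2·5 + 1 = 61; next = 60
base 5: 60 = 2·5^2 + 2·5; at 6: 2·6^2 + 2·6 = 84; next = 83
base 6: 83 = 2·6^2 + 6 + 5; at 7: 2·7^2 + 7 + 5 = 110; next = 109
base 7: 109 = 2·7^2 + 7 + 4; at 8: 2·8^2 + 8 + 4 = 140; next = 139
base 8: 139 = 2·8^2 + 8 + 3; at 9: 2·9^2 + 9 + 3 = 174; next = 173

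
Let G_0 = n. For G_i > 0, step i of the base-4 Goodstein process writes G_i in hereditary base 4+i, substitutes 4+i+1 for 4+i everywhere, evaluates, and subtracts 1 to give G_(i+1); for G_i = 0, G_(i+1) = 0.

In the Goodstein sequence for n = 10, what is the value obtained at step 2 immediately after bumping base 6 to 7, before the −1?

14

10 —HB4→ 2·4 + 2 —bump→ 2·5 + 2 = 12 —(−1)→ 11
11 —HB5→ 2·5 + 1 —bump→ 2·6 + 1 = 13 —(−1)→ 12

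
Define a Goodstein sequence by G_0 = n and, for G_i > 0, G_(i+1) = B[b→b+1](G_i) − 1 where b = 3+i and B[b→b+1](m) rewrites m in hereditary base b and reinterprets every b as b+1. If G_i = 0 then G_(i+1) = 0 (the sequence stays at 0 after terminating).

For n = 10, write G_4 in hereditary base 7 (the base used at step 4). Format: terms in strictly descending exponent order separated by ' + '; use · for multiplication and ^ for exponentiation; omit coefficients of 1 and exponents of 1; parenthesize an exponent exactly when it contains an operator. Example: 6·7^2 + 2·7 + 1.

G_0=10  [base 3] 3^2 + 1  →[3↦4]→  4^2 + 1 = 17  −1 ⇒ G_1=16
G_1=16  [base 4] 4^2  →[4↦5]→  5^2 = 25  −1 ⇒ G_2=24
G_2=24  [base 5] 4·5 + 4  →[5↦6]→  4·6 + 4 = 28  −1 ⇒ G_3=27
G_3=27  [base 6] 4·6 + 3  →[6↦7]→  4·7 + 3 = 31  −1 ⇒ G_4=30
G_4=30  [base 7] 4·7 + 2  →[7↦8]→  4·8 + 2 = 34  −1 ⇒ G_5=33

4·7 + 2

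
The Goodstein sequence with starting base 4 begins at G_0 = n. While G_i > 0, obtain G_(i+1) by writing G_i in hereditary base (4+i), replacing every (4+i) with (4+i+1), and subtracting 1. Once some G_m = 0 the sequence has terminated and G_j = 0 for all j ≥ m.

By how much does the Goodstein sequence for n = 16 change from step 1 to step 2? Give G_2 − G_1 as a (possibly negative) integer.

3

(0) 16|_4 = 4^2 ↦ 5^2|_5 = 25 ⇒ 24
(1) 24|_5 = 4·5 + 4 ↦ 4·6 + 4|_6 = 28 ⇒ 27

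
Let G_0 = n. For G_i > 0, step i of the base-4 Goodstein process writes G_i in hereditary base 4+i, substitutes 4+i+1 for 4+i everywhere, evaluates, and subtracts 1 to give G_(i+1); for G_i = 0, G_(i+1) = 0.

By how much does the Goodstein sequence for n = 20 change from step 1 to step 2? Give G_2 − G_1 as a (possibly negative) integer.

10

[0] 20 ≡ 4^2 + 4 (base 4). Lift 5: 30. −1: 29.
[1] 29 ≡ 5^2 + 4 (base 5). Lift 6: 40. −1: 39.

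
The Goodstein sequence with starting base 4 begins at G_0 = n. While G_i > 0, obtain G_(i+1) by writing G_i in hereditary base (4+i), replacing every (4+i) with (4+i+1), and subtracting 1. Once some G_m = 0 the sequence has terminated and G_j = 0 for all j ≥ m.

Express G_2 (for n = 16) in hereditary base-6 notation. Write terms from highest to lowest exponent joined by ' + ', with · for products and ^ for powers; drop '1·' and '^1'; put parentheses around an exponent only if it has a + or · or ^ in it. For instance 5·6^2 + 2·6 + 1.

[0] 16 ≡ 4^2 (base 4). Lift 5: 25. −1: 24.
[1] 24 ≡ 4·5 + 4 (base 5). Lift 6: 28. −1: 27.
[2] 27 ≡ 4·6 + 3 (base 6). Lift 7: 31. −1: 30.

4·6 + 3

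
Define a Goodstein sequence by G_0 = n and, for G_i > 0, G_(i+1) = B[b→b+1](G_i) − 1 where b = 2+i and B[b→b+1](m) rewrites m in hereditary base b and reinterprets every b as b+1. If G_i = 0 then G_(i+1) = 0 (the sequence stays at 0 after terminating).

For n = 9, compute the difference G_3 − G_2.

8819

(0) 9|_2 = 2^(2 + 1) + 1 ↦ 3^(3 + 1) + 1|_3 = 82 ⇒ 81
(1) 81|_3 = 3^(3 + 1) ↦ 4^(4 + 1)|_4 = 1024 ⇒ 1023
(2) 1023|_4 = 3·4^4 + 3·4^3 + 3·4^2 + 3·4 + 3 ↦ 3·5^5 + 3·5^3 + 3·5^2 + 3·5 + 3|_5 = 9843 ⇒ 9842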